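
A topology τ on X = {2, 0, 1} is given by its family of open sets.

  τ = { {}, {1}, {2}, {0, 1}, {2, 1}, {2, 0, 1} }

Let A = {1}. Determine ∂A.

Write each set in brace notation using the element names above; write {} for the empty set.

opens ⊆ A: {}, {1}; union → int = {1}
complement {2, 0}; its interior {2}; cl(A) = X∖{2} = {0, 1}
boundary = {0, 1} ∖ {1} = {0}

{0}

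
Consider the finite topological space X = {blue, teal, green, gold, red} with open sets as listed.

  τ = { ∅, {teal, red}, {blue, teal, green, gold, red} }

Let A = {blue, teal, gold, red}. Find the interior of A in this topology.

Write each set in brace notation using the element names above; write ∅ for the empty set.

U open, U⊆A: ∅, {teal, red}. int(A) = ⋃ = {teal, red}

{teal, red}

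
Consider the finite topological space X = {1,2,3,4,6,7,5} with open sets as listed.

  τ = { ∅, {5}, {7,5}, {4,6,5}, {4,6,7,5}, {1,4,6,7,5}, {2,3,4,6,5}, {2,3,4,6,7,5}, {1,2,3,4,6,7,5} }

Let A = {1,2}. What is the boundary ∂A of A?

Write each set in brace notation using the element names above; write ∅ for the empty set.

{1,2,3}

opens ⊆ A: ∅; union → int = ∅
complement {3,4,6,7,5}; its interior {4,6,7,5}; cl(A) = X∖{4,6,7,5} = {1,2,3}
boundary = {1,2,3} ∖ ∅ = {1,2,3}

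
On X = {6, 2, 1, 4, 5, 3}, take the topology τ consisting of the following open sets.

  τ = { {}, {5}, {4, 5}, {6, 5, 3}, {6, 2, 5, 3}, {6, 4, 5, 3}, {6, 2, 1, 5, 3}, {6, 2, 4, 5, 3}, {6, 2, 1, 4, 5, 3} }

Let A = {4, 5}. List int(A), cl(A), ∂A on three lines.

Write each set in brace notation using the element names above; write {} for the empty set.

int(A) = {4, 5}
cl(A)  = {6, 2, 1, 4, 5, 3}
∂A     = {6, 2, 1, 3}

U open, U⊆A: {}, {5}, {4, 5}. int(A) = ⋃ = {4, 5}
X∖A={6, 2, 1, 3}, int(X∖A)={}, hence cl(A)={6, 2, 1, 4, 5, 3}
∂A: remove int from cl → {6, 2, 1, 3}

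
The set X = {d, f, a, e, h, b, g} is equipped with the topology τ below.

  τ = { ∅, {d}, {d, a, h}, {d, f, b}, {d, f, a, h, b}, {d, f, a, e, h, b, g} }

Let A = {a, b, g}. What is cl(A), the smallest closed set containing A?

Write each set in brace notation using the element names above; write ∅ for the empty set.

X∖A={d, f, e, h}, int(X∖A)={d}, hence cl(A)={f, a, e, h, b, g}

{f, a, e, h, b, g}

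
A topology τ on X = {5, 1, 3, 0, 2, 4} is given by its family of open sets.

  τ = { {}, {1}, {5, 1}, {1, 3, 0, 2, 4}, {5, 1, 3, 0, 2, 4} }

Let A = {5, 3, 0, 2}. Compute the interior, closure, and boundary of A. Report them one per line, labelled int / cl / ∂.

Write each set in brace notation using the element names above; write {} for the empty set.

open subsets of A: {}; so int(A) = {}
closure: X∖int(X∖A) = X∖{1} = {5, 3, 0, 2, 4}
∂A = {5, 3, 0, 2, 4} minus {} = {5, 3, 0, 2, 4}

int(A) = {}
cl(A)  = {5, 3, 0, 2, 4}
∂A     = {5, 3, 0, 2, 4}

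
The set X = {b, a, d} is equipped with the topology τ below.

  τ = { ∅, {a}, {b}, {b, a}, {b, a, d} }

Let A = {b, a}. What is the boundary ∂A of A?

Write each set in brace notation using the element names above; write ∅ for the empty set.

{d}

interior: largest open inside A is {b, a} (from ∅, {b}, {a}, {b, a})
cl via duality: int({d}) = ∅, so X∖∅ = {b, a, d}
cl∖int = {d}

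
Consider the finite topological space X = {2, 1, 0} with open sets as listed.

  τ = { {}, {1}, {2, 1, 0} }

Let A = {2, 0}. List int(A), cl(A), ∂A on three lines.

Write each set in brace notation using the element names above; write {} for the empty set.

open subsets of A: {}; so int(A) = {}
closure: X∖int(X∖A) = X∖{1} = {2, 0}
∂A = {2, 0} minus {} = {2, 0}

int(A) = {}
cl(A)  = {2, 0}
∂A     = {2, 0}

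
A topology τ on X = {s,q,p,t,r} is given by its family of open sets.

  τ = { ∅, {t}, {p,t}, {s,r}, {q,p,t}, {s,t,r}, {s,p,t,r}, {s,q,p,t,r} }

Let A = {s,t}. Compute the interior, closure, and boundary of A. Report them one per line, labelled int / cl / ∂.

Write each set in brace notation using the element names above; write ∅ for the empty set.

int(A) = {t}
cl(A)  = {s,q,p,t,r}
∂A     = {s,q,p,r}

open subsets of A: ∅, {t}; so int(A) = {t}
closure: X∖int(X∖A) = X∖∅ = {s,q,p,t,r}
∂A = {s,q,p,t,r} minus {t} = {s,q,p,r}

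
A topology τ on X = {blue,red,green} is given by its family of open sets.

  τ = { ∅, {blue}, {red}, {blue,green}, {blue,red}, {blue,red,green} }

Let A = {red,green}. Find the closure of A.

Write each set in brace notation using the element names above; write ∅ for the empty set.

cl via duality: int({blue}) = {blue}, so X∖{blue} = {red,green}

{red,green}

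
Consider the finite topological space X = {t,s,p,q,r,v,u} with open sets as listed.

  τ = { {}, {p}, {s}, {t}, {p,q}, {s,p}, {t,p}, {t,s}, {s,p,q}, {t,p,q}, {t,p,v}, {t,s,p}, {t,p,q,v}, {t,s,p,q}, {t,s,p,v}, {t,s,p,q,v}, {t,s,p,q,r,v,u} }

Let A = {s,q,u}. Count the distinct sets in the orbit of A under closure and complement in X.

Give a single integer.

closure: X∖int(X∖A) = X∖{t,p,v} = {s,q,r,u}
Let k=closure and c=complement:
  1. A     = {s,q,u}
  2. kA    = {s,q,r,u}
  3. cA    = {t,p,r,v}
  4. ckA   = {t,p,v}
  5. kcA   = {t,p,q,r,v,u}
  6. ckcA  = {s}
  7. kckcA = {s,r,u}
  8. ckckcA = {t,p,q,v}
— saturated at 8

8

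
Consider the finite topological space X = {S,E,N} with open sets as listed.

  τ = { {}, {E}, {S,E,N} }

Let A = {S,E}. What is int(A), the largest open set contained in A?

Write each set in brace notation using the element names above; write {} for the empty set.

{E}

open subsets of A: {}, {E}; so int(A) = {E}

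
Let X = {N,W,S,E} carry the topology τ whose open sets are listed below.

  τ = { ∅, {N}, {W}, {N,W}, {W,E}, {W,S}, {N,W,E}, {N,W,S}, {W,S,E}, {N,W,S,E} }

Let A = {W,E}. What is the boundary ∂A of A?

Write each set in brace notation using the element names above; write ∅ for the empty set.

{S}

opens ⊆ A: ∅, {W}, {W,E}; union → int = {W,E}
complement {N,S}; its interior {N}; cl(A) = X∖{N} = {W,S,E}
boundary = {W,S,E} ∖ {W,E} = {S}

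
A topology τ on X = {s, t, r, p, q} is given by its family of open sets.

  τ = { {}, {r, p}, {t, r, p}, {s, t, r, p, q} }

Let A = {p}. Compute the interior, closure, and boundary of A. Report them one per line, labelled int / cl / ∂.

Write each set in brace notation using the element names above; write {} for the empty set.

int(A) = {}
cl(A)  = {s, t, r, p, q}
∂A     = {s, t, r, p, q}

interior: largest open inside A is {} (from {})
cl via duality: int({s, t, r, q}) = {}, so X∖{} = {s, t, r, p, q}
cl∖int = {s, t, r, p, q}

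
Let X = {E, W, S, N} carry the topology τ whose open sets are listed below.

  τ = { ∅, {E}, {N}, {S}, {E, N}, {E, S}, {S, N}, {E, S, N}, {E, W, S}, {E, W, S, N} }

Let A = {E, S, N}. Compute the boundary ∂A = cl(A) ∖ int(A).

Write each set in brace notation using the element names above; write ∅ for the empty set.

{W}

open subsets of A: ∅, {S}, {N}, {E}, {S, N}, {E, S}, {E, N}, {E, S, N}; so int(A) = {E, S, N}
closure: X∖int(X∖A) = X∖∅ = {E, W, S, N}
∂A = {E, W, S, N} minus {E, S, N} = {W}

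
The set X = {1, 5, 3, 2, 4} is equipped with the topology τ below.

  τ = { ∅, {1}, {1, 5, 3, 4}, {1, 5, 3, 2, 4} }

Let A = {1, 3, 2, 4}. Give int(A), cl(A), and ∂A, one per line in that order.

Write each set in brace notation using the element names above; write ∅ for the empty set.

int(A) = {1}
cl(A)  = {1, 5, 3, 2, 4}
∂A     = {5, 3, 2, 4}

opens ⊆ A: ∅, {1}; union → int = {1}
complement {5}; its interior ∅; cl(A) = X∖∅ = {1, 5, 3, 2, 4}
boundary = {1, 5, 3, 2, 4} ∖ {1} = {5, 3, 2, 4}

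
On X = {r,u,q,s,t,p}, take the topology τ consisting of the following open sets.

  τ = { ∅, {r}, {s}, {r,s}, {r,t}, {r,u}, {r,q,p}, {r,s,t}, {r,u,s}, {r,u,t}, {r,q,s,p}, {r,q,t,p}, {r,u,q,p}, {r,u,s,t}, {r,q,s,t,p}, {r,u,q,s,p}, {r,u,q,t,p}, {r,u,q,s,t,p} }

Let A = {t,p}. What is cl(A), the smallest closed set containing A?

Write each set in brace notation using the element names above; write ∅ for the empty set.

X∖A={r,u,q,s}, int(X∖A)={r,u,s}, hence cl(A)={q,t,p}

{q,t,p}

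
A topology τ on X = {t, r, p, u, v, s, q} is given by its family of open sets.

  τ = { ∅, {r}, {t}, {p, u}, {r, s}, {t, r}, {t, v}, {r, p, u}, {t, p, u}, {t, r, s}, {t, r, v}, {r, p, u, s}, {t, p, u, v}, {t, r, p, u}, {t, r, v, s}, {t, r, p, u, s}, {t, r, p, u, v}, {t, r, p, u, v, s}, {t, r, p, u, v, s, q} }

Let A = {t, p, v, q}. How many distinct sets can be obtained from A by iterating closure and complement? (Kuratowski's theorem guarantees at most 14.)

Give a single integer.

complement {r, u, s}; its interior {r, s}; cl(A) = X∖{r, s} = {t, p, u, v, q}
With k = closure, c = complement:
  1. A     = {t, p, v, q}
  2. kA    = {t, p, u, v, q}
  3. cA    = {r, u, s}
  4. ckA   = {r, s}
  5. kcA   = {r, p, u, s, q}
  6. kckA  = {r, s, q}
  7. ckcA  = {t, v}
  8. ckckA = {t, p, u, v}
  9. kckcA = {t, v, q}
  10. ckckcA = {r, p, u, s}
k, c of each give nothing new

10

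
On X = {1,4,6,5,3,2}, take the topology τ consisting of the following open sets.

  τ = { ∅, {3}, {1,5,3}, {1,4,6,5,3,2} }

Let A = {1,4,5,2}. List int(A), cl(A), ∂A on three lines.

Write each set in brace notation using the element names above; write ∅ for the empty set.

interior: largest open inside A is ∅ (from ∅)
cl via duality: int({6,3}) = {3}, so X∖{3} = {1,4,6,5,2}
cl∖int = {1,4,6,5,2}

int(A) = ∅
cl(A)  = {1,4,6,5,2}
∂A     = {1,4,6,5,2}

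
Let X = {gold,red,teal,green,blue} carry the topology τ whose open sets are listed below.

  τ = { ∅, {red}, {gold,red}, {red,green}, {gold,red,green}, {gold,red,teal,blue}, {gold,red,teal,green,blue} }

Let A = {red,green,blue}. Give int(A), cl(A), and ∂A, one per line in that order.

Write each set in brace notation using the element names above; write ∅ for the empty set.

int(A) = {red,green}
cl(A)  = {gold,red,teal,green,blue}
∂A     = {gold,teal,blue}

interior: largest open inside A is {red,green} (from ∅, {red}, {red,green})
cl via duality: int({gold,teal}) = ∅, so X∖∅ = {gold,red,teal,green,blue}
cl∖int = {gold,teal,blue}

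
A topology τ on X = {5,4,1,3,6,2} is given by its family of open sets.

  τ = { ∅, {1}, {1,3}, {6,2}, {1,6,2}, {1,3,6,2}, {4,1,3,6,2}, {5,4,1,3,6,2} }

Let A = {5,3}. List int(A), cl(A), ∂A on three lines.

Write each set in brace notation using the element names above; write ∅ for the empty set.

int(A) = ∅
cl(A)  = {5,4,3}
∂A     = {5,4,3}

U open, U⊆A: ∅. int(A) = ⋃ = ∅
X∖A={4,1,6,2}, int(X∖A)={1,6,2}, hence cl(A)={5,4,3}
∂A: remove int from cl → {5,4,3}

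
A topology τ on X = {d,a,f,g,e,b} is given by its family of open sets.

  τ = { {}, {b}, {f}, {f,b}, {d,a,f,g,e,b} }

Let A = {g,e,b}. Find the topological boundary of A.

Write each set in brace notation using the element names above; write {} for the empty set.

U open, U⊆A: {}, {b}. int(A) = ⋃ = {b}
X∖A={d,a,f}, int(X∖A)={f}, hence cl(A)={d,a,g,e,b}
∂A: remove int from cl → {d,a,g,e}

{d,a,g,e}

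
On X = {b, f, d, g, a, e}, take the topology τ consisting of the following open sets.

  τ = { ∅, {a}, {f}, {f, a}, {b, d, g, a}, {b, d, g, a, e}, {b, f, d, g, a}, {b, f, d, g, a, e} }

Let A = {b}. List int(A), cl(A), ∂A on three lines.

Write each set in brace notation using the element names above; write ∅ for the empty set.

int(A) = ∅
cl(A)  = {b, d, g, e}
∂A     = {b, d, g, e}

interior: largest open inside A is ∅ (from ∅)
cl via duality: int({f, d, g, a, e}) = {f, a}, so X∖{f, a} = {b, d, g, e}
cl∖int = {b, d, g, e}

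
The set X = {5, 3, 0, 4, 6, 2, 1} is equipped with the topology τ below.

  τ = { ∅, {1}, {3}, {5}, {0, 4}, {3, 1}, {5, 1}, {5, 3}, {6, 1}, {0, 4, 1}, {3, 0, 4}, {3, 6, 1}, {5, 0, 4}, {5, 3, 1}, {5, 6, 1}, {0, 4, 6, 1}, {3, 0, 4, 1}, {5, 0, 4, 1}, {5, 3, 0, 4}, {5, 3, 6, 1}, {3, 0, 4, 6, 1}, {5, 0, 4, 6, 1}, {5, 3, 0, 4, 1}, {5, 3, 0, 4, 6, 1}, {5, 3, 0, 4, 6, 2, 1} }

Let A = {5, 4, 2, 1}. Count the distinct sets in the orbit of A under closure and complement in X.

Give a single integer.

12

complement {3, 0, 6}; its interior {3}; cl(A) = X∖{3} = {5, 0, 4, 6, 2, 1}
With k = closure, c = complement:
  1. A     = {5, 4, 2, 1}
  2. kA    = {5, 0, 4, 6, 2, 1}
  3. cA    = {3, 0, 6}
  4. ckA   = {3}
  5. kcA   = {3, 0, 4, 6, 2}
  6. kckA  = {3, 2}
  7. ckcA  = {5, 1}
  8. ckckA = {5, 0, 4, 6, 1}
  9. kckcA = {5, 6, 2, 1}
  10. ckckcA = {3, 0, 4}
  11. kckckcA = {3, 0, 4, 2}
  12. ckckckcA = {5, 6, 1}
k, c of each give nothing new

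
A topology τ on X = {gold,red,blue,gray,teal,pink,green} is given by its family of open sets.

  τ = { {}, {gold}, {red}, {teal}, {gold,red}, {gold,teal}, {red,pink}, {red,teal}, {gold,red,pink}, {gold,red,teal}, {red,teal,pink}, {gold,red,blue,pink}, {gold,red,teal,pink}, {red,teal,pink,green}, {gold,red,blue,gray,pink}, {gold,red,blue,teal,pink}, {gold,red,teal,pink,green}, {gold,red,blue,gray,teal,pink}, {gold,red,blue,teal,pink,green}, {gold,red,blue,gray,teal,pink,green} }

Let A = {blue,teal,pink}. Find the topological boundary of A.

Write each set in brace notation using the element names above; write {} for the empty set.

U open, U⊆A: {}, {teal}. int(A) = ⋃ = {teal}
X∖A={gold,red,gray,green}, int(X∖A)={gold,red}, hence cl(A)={blue,gray,teal,pink,green}
∂A: remove int from cl → {blue,gray,pink,green}

{blue,gray,pink,green}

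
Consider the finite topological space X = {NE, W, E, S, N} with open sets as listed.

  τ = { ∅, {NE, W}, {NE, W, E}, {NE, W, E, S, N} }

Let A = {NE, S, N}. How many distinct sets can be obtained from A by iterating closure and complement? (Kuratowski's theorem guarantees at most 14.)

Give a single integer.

closure: X∖int(X∖A) = X∖∅ = {NE, W, E, S, N}
Let k=closure and c=complement:
  1. A     = {NE, S, N}
  2. kA    = {NE, W, E, S, N}
  3. cA    = {W, E}
  4. ckA   = ∅
— saturated at 4

4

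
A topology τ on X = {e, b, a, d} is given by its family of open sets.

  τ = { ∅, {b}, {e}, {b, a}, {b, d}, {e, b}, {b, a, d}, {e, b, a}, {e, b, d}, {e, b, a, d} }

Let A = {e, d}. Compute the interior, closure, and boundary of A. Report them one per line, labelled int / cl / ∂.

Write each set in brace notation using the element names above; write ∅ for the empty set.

int(A) = {e}
cl(A)  = {e, d}
∂A     = {d}

open subsets of A: ∅, {e}; so int(A) = {e}
closure: X∖int(X∖A) = X∖{b, a} = {e, d}
∂A = {e, d} minus {e} = {d}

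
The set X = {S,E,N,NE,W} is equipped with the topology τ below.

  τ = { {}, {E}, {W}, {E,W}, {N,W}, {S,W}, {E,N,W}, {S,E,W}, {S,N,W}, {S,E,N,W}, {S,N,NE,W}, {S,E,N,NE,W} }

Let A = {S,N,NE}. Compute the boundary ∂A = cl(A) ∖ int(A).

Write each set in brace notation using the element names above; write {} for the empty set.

{S,N,NE}

opens ⊆ A: {}; union → int = {}
complement {E,W}; its interior {E,W}; cl(A) = X∖{E,W} = {S,N,NE}
boundary = {S,N,NE} ∖ {} = {S,N,NE}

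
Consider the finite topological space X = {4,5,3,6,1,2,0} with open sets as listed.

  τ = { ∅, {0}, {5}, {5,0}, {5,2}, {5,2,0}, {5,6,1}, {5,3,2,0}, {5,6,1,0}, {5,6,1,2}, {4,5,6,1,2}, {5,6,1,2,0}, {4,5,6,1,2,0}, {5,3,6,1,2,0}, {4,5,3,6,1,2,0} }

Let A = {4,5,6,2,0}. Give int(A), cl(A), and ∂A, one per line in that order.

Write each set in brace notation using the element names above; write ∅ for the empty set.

opens ⊆ A: ∅, {0}, {5}, {5,0}, {5,2}, {5,2,0}; union → int = {5,2,0}
complement {3,1}; its interior ∅; cl(A) = X∖∅ = {4,5,3,6,1,2,0}
boundary = {4,5,3,6,1,2,0} ∖ {5,2,0} = {4,3,6,1}

int(A) = {5,2,0}
cl(A)  = {4,5,3,6,1,2,0}
∂A     = {4,3,6,1}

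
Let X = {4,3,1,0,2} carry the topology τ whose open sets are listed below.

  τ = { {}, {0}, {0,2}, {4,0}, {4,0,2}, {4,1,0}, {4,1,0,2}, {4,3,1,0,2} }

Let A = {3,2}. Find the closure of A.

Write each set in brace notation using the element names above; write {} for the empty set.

cl via duality: int({4,1,0}) = {4,1,0}, so X∖{4,1,0} = {3,2}

{3,2}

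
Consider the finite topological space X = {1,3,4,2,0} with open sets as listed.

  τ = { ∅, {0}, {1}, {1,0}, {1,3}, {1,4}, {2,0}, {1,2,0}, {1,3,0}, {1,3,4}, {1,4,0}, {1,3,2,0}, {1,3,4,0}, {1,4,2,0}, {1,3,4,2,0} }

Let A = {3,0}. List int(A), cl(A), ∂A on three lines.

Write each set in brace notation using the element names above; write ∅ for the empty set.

int(A) = {0}
cl(A)  = {3,2,0}
∂A     = {3,2}

U open, U⊆A: ∅, {0}. int(A) = ⋃ = {0}
X∖A={1,4,2}, int(X∖A)={1,4}, hence cl(A)={3,2,0}
∂A: remove int from cl → {3,2}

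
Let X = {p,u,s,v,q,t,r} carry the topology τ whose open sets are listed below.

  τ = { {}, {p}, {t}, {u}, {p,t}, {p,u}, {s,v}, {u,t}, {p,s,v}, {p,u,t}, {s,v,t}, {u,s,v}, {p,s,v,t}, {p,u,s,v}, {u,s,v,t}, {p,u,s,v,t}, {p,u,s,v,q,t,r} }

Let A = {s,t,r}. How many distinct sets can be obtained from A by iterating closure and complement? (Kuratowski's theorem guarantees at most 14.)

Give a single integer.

closure: X∖int(X∖A) = X∖{p,u} = {s,v,q,t,r}
Let k=closure and c=complement:
  1. A     = {s,t,r}
  2. kA    = {s,v,q,t,r}
  3. cA    = {p,u,v,q}
  4. ckA   = {p,u}
  5. kcA   = {p,u,s,v,q,r}
  6. kckA  = {p,u,q,r}
  7. ckcA  = {t}
  8. ckckA = {s,v,t}
  9. kckcA = {q,t,r}
  10. ckckcA = {p,u,s,v}
— saturated at 10

10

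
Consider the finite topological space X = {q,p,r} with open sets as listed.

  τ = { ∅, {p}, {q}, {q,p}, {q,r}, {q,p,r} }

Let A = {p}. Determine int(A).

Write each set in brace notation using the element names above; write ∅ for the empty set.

open subsets of A: ∅, {p}; so int(A) = {p}

{p}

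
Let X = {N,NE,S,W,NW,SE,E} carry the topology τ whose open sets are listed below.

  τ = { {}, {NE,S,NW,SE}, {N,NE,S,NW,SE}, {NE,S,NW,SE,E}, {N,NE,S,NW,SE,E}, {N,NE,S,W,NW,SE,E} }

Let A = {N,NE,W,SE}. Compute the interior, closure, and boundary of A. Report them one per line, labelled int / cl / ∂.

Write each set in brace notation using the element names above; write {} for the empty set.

int(A) = {}
cl(A)  = {N,NE,S,W,NW,SE,E}
∂A     = {N,NE,S,W,NW,SE,E}

interior: largest open inside A is {} (from {})
cl via duality: int({S,NW,E}) = {}, so X∖{} = {N,NE,S,W,NW,SE,E}
cl∖int = {N,NE,S,W,NW,SE,E}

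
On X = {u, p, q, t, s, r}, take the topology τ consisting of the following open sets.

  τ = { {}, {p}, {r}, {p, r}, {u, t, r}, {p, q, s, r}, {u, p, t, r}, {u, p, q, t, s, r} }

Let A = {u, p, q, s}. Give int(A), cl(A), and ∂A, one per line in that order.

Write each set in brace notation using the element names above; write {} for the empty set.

int(A) = {p}
cl(A)  = {u, p, q, t, s}
∂A     = {u, q, t, s}

open subsets of A: {}, {p}; so int(A) = {p}
closure: X∖int(X∖A) = X∖{r} = {u, p, q, t, s}
∂A = {u, p, q, t, s} minus {p} = {u, q, t, s}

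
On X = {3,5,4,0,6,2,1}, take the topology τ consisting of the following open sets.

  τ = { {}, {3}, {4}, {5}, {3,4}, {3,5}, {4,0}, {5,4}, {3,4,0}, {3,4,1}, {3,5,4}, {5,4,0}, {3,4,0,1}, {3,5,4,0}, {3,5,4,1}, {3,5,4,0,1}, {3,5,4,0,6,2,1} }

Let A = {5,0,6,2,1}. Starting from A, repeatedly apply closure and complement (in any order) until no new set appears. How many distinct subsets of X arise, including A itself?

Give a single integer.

X∖A={3,4}, int(X∖A)={3,4}, hence cl(A)={5,0,6,2,1}
Orbit (k=closure, c=complement):
  1. A     = {5,0,6,2,1}
  2. cA    = {3,4}
  3. kcA   = {3,4,0,6,2,1}
  4. ckcA  = {5}
  5. kckcA = {5,6,2}
  6. ckckcA = {3,4,0,1}
(closed under both — stop)

6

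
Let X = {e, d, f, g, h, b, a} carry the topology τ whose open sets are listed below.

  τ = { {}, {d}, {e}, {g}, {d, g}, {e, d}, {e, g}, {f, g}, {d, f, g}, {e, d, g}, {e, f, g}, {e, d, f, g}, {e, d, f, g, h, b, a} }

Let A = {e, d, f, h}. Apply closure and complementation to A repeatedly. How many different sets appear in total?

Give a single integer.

X∖A={g, b, a}, int(X∖A)={g}, hence cl(A)={e, d, f, h, b, a}
Orbit (k=closure, c=complement):
  1. A     = {e, d, f, h}
  2. kA    = {e, d, f, h, b, a}
  3. cA    = {g, b, a}
  4. ckA   = {g}
  5. kcA   = {f, g, h, b, a}
  6. ckcA  = {e, d}
  7. kckcA = {e, d, h, b, a}
  8. ckckcA = {f, g}
(closed under both — stop)

8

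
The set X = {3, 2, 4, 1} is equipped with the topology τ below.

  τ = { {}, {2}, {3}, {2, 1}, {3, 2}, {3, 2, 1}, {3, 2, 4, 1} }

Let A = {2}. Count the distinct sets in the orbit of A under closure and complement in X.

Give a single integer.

closure: X∖int(X∖A) = X∖{3} = {2, 4, 1}
Let k=closure and c=complement:
  1. A     = {2}
  2. kA    = {2, 4, 1}
  3. cA    = {3, 4, 1}
  4. ckA   = {3}
  5. kckA  = {3, 4}
  6. ckckA = {2, 1}
— saturated at 6

6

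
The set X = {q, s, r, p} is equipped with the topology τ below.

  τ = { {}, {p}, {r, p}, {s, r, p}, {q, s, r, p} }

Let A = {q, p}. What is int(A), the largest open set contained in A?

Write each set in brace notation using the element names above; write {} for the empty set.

open subsets of A: {}, {p}; so int(A) = {p}

{p}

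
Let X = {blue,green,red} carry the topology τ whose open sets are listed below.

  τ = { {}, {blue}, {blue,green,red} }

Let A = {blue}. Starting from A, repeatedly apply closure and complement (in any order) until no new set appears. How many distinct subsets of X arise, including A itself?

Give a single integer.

4

cl via duality: int({green,red}) = {}, so X∖{} = {blue,green,red}
Write k for closure, c for complement:
  1. A     = {blue}
  2. kA    = {blue,green,red}
  3. cA    = {green,red}
  4. ckA   = {}
applying k or c yields no new set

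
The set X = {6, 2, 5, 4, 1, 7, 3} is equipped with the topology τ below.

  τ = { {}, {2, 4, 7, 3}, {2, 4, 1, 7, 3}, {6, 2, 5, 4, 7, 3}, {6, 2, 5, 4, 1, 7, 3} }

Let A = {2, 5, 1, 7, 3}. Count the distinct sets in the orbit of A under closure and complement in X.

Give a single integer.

X∖A={6, 4}, int(X∖A)={}, hence cl(A)={6, 2, 5, 4, 1, 7, 3}
Orbit (k=closure, c=complement):
  1. A     = {2, 5, 1, 7, 3}
  2. kA    = {6, 2, 5, 4, 1, 7, 3}
  3. cA    = {6, 4}
  4. ckA   = {}
(closed under both — stop)

4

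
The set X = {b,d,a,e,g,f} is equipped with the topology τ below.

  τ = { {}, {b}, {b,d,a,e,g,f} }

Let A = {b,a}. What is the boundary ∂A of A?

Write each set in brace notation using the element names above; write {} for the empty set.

open subsets of A: {}, {b}; so int(A) = {b}
closure: X∖int(X∖A) = X∖{} = {b,d,a,e,g,f}
∂A = {b,d,a,e,g,f} minus {b} = {d,a,e,g,f}

{d,a,e,g,f}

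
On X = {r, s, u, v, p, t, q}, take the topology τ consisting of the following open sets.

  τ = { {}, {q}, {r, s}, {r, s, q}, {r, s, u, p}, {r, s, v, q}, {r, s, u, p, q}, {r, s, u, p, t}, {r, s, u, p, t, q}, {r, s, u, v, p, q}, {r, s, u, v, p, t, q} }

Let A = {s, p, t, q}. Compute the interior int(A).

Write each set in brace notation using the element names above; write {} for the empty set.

interior: largest open inside A is {q} (from {}, {q})

{q}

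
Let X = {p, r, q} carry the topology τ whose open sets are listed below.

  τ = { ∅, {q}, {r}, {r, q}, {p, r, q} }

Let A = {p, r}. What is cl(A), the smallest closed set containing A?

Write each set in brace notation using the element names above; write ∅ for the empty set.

closure: X∖int(X∖A) = X∖{q} = {p, r}

{p, r}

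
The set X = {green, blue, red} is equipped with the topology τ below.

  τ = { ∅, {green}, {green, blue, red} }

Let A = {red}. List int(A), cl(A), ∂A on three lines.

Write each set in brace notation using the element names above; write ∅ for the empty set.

int(A) = ∅
cl(A)  = {blue, red}
∂A     = {blue, red}

open subsets of A: ∅; so int(A) = ∅
closure: X∖int(X∖A) = X∖{green} = {blue, red}
∂A = {blue, red} minus ∅ = {blue, red}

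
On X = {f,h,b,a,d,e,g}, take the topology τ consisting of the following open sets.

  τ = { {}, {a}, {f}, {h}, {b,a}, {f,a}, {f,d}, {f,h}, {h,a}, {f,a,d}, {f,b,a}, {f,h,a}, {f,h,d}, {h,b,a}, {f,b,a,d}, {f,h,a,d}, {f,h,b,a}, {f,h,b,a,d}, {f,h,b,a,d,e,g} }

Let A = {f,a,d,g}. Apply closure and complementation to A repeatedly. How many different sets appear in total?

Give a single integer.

closure: X∖int(X∖A) = X∖{h} = {f,b,a,d,e,g}
Let k=closure and c=complement:
  1. A     = {f,a,d,g}
  2. kA    = {f,b,a,d,e,g}
  3. cA    = {h,b,e}
  4. ckA   = {h}
  5. kcA   = {h,b,e,g}
  6. kckA  = {h,e,g}
  7. ckcA  = {f,a,d}
  8. ckckA = {f,b,a,d}
— saturated at 8

8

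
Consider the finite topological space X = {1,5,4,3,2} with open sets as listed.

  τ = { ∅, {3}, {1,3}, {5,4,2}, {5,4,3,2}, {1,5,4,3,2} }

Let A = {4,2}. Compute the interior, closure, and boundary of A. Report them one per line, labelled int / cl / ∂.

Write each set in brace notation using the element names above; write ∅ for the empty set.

int(A) = ∅
cl(A)  = {5,4,2}
∂A     = {5,4,2}

opens ⊆ A: ∅; union → int = ∅
complement {1,5,3}; its interior {1,3}; cl(A) = X∖{1,3} = {5,4,2}
boundary = {5,4,2} ∖ ∅ = {5,4,2}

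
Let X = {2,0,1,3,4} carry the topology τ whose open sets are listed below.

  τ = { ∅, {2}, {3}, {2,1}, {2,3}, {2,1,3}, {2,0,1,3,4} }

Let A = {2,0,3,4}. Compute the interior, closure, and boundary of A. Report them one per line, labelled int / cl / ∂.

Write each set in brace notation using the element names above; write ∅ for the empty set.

int(A) = {2,3}
cl(A)  = {2,0,1,3,4}
∂A     = {0,1,4}

open subsets of A: ∅, {2}, {3}, {2,3}; so int(A) = {2,3}
closure: X∖int(X∖A) = X∖∅ = {2,0,1,3,4}
∂A = {2,0,1,3,4} minus {2,3} = {0,1,4}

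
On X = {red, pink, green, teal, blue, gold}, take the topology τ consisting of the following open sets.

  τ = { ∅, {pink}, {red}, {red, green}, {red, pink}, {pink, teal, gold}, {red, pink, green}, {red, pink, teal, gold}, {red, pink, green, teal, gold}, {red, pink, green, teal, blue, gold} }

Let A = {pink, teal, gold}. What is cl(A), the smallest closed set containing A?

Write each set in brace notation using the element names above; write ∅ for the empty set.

{pink, teal, blue, gold}

closure: X∖int(X∖A) = X∖{red, green} = {pink, teal, blue, gold}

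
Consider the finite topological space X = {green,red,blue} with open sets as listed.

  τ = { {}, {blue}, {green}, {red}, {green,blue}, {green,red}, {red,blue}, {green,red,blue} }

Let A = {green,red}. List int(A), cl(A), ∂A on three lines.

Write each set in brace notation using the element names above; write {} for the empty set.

int(A) = {green,red}
cl(A)  = {green,red}
∂A     = {}

U open, U⊆A: {}, {red}, {green}, {green,red}. int(A) = ⋃ = {green,red}
X∖A={blue}, int(X∖A)={blue}, hence cl(A)={green,red}
∂A: remove int from cl → {}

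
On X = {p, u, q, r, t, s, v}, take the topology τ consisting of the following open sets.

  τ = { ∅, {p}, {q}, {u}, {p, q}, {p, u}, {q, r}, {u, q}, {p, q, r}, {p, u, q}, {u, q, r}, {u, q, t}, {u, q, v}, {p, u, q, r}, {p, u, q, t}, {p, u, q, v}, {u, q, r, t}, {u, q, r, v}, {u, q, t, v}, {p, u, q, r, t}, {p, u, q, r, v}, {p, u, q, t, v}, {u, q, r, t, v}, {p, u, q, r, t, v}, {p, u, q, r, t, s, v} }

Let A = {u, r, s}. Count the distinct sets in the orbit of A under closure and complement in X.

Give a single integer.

complement {p, q, t, v}; its interior {p, q}; cl(A) = X∖{p, q} = {u, r, t, s, v}
With k = closure, c = complement:
  1. A     = {u, r, s}
  2. kA    = {u, r, t, s, v}
  3. cA    = {p, q, t, v}
  4. ckA   = {p, q}
  5. kcA   = {p, q, r, t, s, v}
  6. ckcA  = {u}
  7. kckcA = {u, t, s, v}
  8. ckckcA = {p, q, r}
k, c of each give nothing new

8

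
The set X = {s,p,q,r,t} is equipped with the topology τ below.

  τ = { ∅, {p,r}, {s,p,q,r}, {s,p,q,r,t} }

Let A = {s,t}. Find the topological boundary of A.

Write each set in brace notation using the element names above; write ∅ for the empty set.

{s,q,t}

interior: largest open inside A is ∅ (from ∅)
cl via duality: int({p,q,r}) = {p,r}, so X∖{p,r} = {s,q,t}
cl∖int = {s,q,t}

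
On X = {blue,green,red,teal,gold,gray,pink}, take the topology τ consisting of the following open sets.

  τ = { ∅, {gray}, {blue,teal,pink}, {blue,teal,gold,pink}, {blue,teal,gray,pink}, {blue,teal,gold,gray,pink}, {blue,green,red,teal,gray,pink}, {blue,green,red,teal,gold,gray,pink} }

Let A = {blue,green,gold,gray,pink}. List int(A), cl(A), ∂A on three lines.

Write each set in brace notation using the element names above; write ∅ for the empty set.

int(A) = {gray}
cl(A)  = {blue,green,red,teal,gold,gray,pink}
∂A     = {blue,green,red,teal,gold,pink}

interior: largest open inside A is {gray} (from ∅, {gray})
cl via duality: int({red,teal}) = ∅, so X∖∅ = {blue,green,red,teal,gold,gray,pink}
cl∖int = {blue,green,red,teal,gold,pink}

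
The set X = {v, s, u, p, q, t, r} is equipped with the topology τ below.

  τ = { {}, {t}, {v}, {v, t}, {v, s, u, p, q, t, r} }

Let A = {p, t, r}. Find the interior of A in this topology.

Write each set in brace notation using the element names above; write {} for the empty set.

{t}

interior: largest open inside A is {t} (from {}, {t})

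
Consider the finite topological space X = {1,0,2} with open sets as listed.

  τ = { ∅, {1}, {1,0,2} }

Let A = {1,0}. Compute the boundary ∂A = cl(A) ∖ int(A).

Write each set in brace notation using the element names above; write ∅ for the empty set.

opens ⊆ A: ∅, {1}; union → int = {1}
complement {2}; its interior ∅; cl(A) = X∖∅ = {1,0,2}
boundary = {1,0,2} ∖ {1} = {0,2}

{0,2}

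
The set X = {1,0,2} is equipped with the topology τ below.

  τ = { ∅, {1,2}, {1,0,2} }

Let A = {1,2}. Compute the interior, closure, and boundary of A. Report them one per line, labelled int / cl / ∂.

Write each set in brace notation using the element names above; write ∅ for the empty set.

opens ⊆ A: ∅, {1,2}; union → int = {1,2}
complement {0}; its interior ∅; cl(A) = X∖∅ = {1,0,2}
boundary = {1,0,2} ∖ {1,2} = {0}

int(A) = {1,2}
cl(A)  = {1,0,2}
∂A     = {0}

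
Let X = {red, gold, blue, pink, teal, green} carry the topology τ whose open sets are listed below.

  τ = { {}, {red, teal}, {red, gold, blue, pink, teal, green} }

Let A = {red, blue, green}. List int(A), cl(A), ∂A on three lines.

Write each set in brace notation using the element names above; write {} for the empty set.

opens ⊆ A: {}; union → int = {}
complement {gold, pink, teal}; its interior {}; cl(A) = X∖{} = {red, gold, blue, pink, teal, green}
boundary = {red, gold, blue, pink, teal, green} ∖ {} = {red, gold, blue, pink, teal, green}

int(A) = {}
cl(A)  = {red, gold, blue, pink, teal, green}
∂A     = {red, gold, blue, pink, teal, green}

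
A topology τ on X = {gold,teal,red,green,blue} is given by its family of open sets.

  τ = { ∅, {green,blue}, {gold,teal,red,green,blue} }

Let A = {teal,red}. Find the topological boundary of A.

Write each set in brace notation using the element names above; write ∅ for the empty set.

{gold,teal,red}

open subsets of A: ∅; so int(A) = ∅
closure: X∖int(X∖A) = X∖{green,blue} = {gold,teal,red}
∂A = {gold,teal,red} minus ∅ = {gold,teal,red}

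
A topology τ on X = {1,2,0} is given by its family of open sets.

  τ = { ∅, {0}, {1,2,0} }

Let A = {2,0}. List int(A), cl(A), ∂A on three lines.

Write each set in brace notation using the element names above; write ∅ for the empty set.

open subsets of A: ∅, {0}; so int(A) = {0}
closure: X∖int(X∖A) = X∖∅ = {1,2,0}
∂A = {1,2,0} minus {0} = {1,2}

int(A) = {0}
cl(A)  = {1,2,0}
∂A     = {1,2}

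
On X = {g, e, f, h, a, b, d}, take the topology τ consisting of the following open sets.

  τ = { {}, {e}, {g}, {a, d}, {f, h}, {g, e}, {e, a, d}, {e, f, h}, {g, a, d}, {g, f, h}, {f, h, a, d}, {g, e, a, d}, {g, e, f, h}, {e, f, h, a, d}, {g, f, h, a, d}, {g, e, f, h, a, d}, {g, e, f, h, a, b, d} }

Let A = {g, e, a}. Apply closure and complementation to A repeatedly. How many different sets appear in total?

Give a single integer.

cl via duality: int({f, h, b, d}) = {f, h}, so X∖{f, h} = {g, e, a, b, d}
Write k for closure, c for complement:
  1. A     = {g, e, a}
  2. kA    = {g, e, a, b, d}
  3. cA    = {f, h, b, d}
  4. ckA   = {f, h}
  5. kcA   = {f, h, a, b, d}
  6. kckA  = {f, h, b}
  7. ckcA  = {g, e}
  8. ckckA = {g, e, a, d}
  9. kckcA = {g, e, b}
  10. ckckcA = {f, h, a, d}
applying k or c yields no new set

10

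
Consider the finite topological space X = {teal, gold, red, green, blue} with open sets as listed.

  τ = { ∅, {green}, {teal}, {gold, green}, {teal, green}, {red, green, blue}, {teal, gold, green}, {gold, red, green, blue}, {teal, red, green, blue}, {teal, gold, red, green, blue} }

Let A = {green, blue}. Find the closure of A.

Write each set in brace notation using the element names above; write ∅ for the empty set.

complement {teal, gold, red}; its interior {teal}; cl(A) = X∖{teal} = {gold, red, green, blue}

{gold, red, green, blue}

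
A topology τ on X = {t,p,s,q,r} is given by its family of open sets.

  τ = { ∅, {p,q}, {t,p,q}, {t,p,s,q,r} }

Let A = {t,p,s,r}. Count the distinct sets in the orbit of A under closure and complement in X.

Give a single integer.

complement {q}; its interior ∅; cl(A) = X∖∅ = {t,p,s,q,r}
With k = closure, c = complement:
  1. A     = {t,p,s,r}
  2. kA    = {t,p,s,q,r}
  3. cA    = {q}
  4. ckA   = ∅
k, c of each give nothing new

4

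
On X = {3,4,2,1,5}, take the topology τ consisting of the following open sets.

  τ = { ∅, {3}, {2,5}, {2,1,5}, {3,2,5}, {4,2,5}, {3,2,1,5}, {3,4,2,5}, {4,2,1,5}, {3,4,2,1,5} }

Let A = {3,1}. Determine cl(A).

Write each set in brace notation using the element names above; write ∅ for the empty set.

{3,1}

complement {4,2,5}; its interior {4,2,5}; cl(A) = X∖{4,2,5} = {3,1}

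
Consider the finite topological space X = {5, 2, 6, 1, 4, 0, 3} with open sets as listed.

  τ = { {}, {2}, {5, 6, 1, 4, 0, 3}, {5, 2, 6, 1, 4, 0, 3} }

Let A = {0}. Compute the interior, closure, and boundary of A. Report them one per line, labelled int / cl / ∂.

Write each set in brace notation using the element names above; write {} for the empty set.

opens ⊆ A: {}; union → int = {}
complement {5, 2, 6, 1, 4, 3}; its interior {2}; cl(A) = X∖{2} = {5, 6, 1, 4, 0, 3}
boundary = {5, 6, 1, 4, 0, 3} ∖ {} = {5, 6, 1, 4, 0, 3}

int(A) = {}
cl(A)  = {5, 6, 1, 4, 0, 3}
∂A     = {5, 6, 1, 4, 0, 3}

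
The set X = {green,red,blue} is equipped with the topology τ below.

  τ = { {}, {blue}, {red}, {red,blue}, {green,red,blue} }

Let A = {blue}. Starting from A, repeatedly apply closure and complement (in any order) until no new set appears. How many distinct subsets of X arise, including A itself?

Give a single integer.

4

closure: X∖int(X∖A) = X∖{red} = {green,blue}
Let k=closure and c=complement:
  1. A     = {blue}
  2. kA    = {green,blue}
  3. cA    = {green,red}
  4. ckA   = {red}
— saturated at 4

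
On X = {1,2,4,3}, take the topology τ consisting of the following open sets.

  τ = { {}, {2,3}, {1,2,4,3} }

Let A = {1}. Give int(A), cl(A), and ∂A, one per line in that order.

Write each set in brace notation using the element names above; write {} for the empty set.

open subsets of A: {}; so int(A) = {}
closure: X∖int(X∖A) = X∖{2,3} = {1,4}
∂A = {1,4} minus {} = {1,4}

int(A) = {}
cl(A)  = {1,4}
∂A     = {1,4}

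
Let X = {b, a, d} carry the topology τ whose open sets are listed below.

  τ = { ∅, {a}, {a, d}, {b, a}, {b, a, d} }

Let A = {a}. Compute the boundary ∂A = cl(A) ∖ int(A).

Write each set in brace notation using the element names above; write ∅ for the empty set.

{b, d}

U open, U⊆A: ∅, {a}. int(A) = ⋃ = {a}
X∖A={b, d}, int(X∖A)=∅, hence cl(A)={b, a, d}
∂A: remove int from cl → {b, d}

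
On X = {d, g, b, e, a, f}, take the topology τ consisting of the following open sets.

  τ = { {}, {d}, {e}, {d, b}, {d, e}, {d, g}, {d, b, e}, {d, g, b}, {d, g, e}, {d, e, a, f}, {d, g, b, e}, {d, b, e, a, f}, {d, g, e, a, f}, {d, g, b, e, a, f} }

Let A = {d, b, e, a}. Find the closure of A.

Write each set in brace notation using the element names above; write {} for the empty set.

{d, g, b, e, a, f}

closure: X∖int(X∖A) = X∖{} = {d, g, b, e, a, f}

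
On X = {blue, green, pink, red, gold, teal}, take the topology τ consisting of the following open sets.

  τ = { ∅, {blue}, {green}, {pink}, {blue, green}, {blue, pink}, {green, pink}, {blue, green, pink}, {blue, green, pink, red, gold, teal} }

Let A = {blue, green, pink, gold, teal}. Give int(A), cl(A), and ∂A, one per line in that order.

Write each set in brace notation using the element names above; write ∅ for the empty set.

int(A) = {blue, green, pink}
cl(A)  = {blue, green, pink, red, gold, teal}
∂A     = {red, gold, teal}

opens ⊆ A: ∅, {green}, {pink}, {blue}, {green, pink}, {blue, green}, {blue, pink}, {blue, green, pink}; union → int = {blue, green, pink}
complement {red}; its interior ∅; cl(A) = X∖∅ = {blue, green, pink, red, gold, teal}
boundary = {blue, green, pink, red, gold, teal} ∖ {blue, green, pink} = {red, gold, teal}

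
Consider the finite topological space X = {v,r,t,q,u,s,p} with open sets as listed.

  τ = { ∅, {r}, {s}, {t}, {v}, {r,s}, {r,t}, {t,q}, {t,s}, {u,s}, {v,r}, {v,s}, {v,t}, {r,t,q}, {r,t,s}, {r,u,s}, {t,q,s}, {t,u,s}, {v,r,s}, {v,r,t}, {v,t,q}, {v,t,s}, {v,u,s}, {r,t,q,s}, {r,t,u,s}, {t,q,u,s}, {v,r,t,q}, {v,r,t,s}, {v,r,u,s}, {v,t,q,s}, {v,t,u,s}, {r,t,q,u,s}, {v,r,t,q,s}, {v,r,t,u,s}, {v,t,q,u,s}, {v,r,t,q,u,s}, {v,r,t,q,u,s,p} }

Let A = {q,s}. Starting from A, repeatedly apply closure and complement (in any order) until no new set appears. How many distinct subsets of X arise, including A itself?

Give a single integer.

10

cl via duality: int({v,r,t,u,p}) = {v,r,t}, so X∖{v,r,t} = {q,u,s,p}
Write k for closure, c for complement:
  1. A     = {q,s}
  2. kA    = {q,u,s,p}
  3. cA    = {v,r,t,u,p}
  4. ckA   = {v,r,t}
  5. kcA   = {v,r,t,q,u,p}
  6. kckA  = {v,r,t,q,p}
  7. ckcA  = {s}
  8. ckckA = {u,s}
  9. kckcA = {u,s,p}
  10. ckckcA = {v,r,t,q}
applying k or c yields no new set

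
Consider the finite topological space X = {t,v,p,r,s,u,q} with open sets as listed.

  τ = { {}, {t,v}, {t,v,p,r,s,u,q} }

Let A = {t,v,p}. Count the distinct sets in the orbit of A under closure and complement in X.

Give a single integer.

6

X∖A={r,s,u,q}, int(X∖A)={}, hence cl(A)={t,v,p,r,s,u,q}
Orbit (k=closure, c=complement):
  1. A     = {t,v,p}
  2. kA    = {t,v,p,r,s,u,q}
  3. cA    = {r,s,u,q}
  4. ckA   = {}
  5. kcA   = {p,r,s,u,q}
  6. ckcA  = {t,v}
(closed under both — stop)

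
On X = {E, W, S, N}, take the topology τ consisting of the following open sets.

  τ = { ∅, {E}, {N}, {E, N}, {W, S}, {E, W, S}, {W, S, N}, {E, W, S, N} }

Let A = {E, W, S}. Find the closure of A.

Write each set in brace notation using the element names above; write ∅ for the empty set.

cl via duality: int({N}) = {N}, so X∖{N} = {E, W, S}

{E, W, S}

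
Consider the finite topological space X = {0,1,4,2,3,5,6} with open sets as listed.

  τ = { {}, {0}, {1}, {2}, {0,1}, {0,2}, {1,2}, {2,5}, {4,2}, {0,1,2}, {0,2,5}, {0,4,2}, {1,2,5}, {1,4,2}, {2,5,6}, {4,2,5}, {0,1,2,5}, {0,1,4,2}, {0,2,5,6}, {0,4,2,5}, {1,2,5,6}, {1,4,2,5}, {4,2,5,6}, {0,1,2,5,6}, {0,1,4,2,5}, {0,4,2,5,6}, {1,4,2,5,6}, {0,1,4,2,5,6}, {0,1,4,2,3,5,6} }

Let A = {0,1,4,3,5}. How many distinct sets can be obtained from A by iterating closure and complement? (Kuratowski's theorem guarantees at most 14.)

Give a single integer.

8

closure: X∖int(X∖A) = X∖{2} = {0,1,4,3,5,6}
Let k=closure and c=complement:
  1. A     = {0,1,4,3,5}
  2. kA    = {0,1,4,3,5,6}
  3. cA    = {2,6}
  4. ckA   = {2}
  5. kcA   = {4,2,3,5,6}
  6. ckcA  = {0,1}
  7. kckcA = {0,1,3}
  8. ckckcA = {4,2,5,6}
— saturated at 8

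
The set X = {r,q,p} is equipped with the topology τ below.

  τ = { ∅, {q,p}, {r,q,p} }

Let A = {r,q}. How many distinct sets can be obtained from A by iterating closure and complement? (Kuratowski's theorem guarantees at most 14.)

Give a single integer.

closure: X∖int(X∖A) = X∖∅ = {r,q,p}
Let k=closure and c=complement:
  1. A     = {r,q}
  2. kA    = {r,q,p}
  3. cA    = {p}
  4. ckA   = ∅
— saturated at 4

4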